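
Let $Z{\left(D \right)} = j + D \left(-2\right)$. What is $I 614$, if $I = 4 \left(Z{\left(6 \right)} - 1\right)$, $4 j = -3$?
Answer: $-33770$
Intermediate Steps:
$j = - \frac{3}{4}$ ($j = \frac{1}{4} \left(-3\right) = - \frac{3}{4} \approx -0.75$)
$Z{\left(D \right)} = - \frac{3}{4} - 2 D$ ($Z{\left(D \right)} = - \frac{3}{4} + D \left(-2\right) = - \frac{3}{4} - 2 D$)
$I = -55$ ($I = 4 \left(\left(- \frac{3}{4} - 12\right) - 1\right) = 4 \left(- \frac{51}{4} - 1\right) = 4 \left(- \frac{55}{4}\right) = -55$)
$I 614 = \left(-55\right) 614 = -33770$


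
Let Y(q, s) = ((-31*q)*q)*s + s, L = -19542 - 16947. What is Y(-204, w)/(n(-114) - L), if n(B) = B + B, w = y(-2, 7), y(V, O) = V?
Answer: 2580190/36261 ≈ 71.156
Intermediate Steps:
w = -2
n(B) = 2*B
L = -36489
Y(q, s) = s - 31*s*q² (Y(q, s) = (-31*q²)*s + s = -31*s*q² + s = s - 31*s*q²)
Y(-204, w)/(n(-114) - L) = (-2*(1 - 31*(-204)²))/(2*(-114) - 1*(-36489)) = (-2*(1 - 31*41616))/(-228 + 36489) = -2*(1 - 1290096)/36261 = -2*(-1290095)*(1/36261) = 2580190*(1/36261) = 2580190/36261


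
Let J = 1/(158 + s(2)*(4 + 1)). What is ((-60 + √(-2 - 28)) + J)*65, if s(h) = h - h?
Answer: -616135/158 + 65*I*√30 ≈ -3899.6 + 356.02*I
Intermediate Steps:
s(h) = 0
J = 1/158 (J = 1/(158 + 0*(4 + 1)) = 1/(158 + 0*5) = 1/(158 + 0) = 1/158 ≈ 0.0063291)
((-60 + √(-2 - 28)) + J)*65 = ((-60 + √(-2 - 28)) + 1/158)*65 = ((-60 + √(-30)) + 1/158)*65 = ((-60 + I*√30) + 1/158)*65 = (-9479/158 + I*√30)*65 = -616135/158 + 65*I*√30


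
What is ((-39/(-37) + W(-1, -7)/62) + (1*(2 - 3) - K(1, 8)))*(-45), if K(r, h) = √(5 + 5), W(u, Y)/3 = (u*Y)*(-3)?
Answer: 99315/2294 + 45*√10 ≈ 185.60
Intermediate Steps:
W(u, Y) = -9*Y*u (W(u, Y) = 3*((u*Y)*(-3)) = 3*((Y*u)*(-3)) = 3*(-3*Y*u) = -9*Y*u)
K(r, h) = √10
((-39/(-37) + W(-1, -7)/62) + (1*(2 - 3) - K(1, 8)))*(-45) = ((-39/(-37) - 9*(-7)*(-1)/62) + (1*(2 - 3) - √10))*(-45) = ((-39*(-1/37) - 63*1/62) + (1*(-1) - √10))*(-45) = ((39/37 - 63/62) + (-1 - √10))*(-45) = (87/2294 + (-1 - √10))*(-45) = (-2207/2294 - √10)*(-45) = 99315/2294 + 45*√10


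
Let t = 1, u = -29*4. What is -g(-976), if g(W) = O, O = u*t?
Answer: 116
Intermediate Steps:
u = -116
O = -116 (O = -116*1 = -116)
g(W) = -116
-g(-976) = -1*(-116) = 116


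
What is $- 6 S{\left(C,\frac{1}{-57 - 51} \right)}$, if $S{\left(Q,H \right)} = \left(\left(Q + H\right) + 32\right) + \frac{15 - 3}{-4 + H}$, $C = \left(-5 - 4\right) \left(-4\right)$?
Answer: $- \frac{3039551}{7794} \approx -389.99$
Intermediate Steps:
$C = 36$ ($C = \left(-9\right) \left(-4\right) = 36$)
$S{\left(Q,H \right)} = 32 + H + Q + \frac{12}{-4 + H}$ ($S{\left(Q,H \right)} = \left(\left(H + Q\right) + 32\right) + \frac{12}{-4 + H} = \left(32 + H + Q\right) + \frac{12}{-4 + H} = 32 + H + Q + \frac{12}{-4 + H}$)
$- 6 S{\left(C,\frac{1}{-57 - 51} \right)} = - 6 \frac{-116 + \left(\frac{1}{-57 - 51}\right)^{2} - 144 + \frac{28}{-57 - 51} + \frac{1}{-57 - 51} \cdot 36}{-4 + \frac{1}{-57 - 51}} = - 6 \frac{-116 + \left(\frac{1}{-108}\right)^{2} - 144 + \frac{28}{-108} + \frac{1}{-108} \cdot 36}{-4 + \frac{1}{-108}} = - 6 \frac{-116 + \left(- \frac{1}{108}\right)^{2} - 144 + 28 \left(- \frac{1}{108}\right) - \frac{1}{3}}{-4 - \frac{1}{108}} = - 6 \frac{-116 + \frac{1}{11664} - 144 - \frac{7}{27} - \frac{1}{3}}{- \frac{433}{108}} = - 6 \left(\left(- \frac{108}{433}\right) \left(- \frac{3039551}{11664}\right)\right) = \left(-6\right) \frac{3039551}{46764} = - \frac{3039551}{7794}$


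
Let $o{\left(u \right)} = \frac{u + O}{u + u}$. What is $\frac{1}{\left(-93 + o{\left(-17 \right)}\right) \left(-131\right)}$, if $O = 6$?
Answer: $\frac{34}{412781} \approx 8.2368 \cdot 10^{-5}$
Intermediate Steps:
$o{\left(u \right)} = \frac{6 + u}{2 u}$ ($o{\left(u \right)} = \frac{u + 6}{u + u} = \frac{6 + u}{2 u}$)
$\frac{1}{\left(-93 + o{\left(-17 \right)}\right) \left(-131\right)} = \frac{1}{\left(-93 + \frac{6 - 17}{2 \left(-17\right)}\right) \left(-131\right)} = \frac{1}{\left(-93 + \frac{1}{2} \left(- \frac{1}{17}\right) \left(-11\right)\right) \left(-131\right)} = \frac{1}{\left(-93 + \frac{11}{34}\right) \left(-131\right)} = \frac{1}{\left(- \frac{3151}{34}\right) \left(-131\right)} = \frac{1}{\frac{412781}{34}} = \frac{34}{412781}$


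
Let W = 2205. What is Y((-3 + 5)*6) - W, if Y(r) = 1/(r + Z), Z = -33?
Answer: -46306/21 ≈ -2205.0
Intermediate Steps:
Y(r) = 1/(-33 + r) (Y(r) = 1/(r - 33) = 1/(-33 + r))
Y((-3 + 5)*6) - W = 1/(-33 + (-3 + 5)*6) - 1*2205 = 1/(-33 + 2*6) - 2205 = 1/(-33 + 12) - 2205 = 1/(-21) - 2205 = -1/21 - 2205 = -46306/21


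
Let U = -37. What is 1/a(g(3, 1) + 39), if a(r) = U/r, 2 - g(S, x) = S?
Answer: -38/37 ≈ -1.0270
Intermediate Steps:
g(S, x) = 2 - S
a(r) = -37/r
1/a(g(3, 1) + 39) = 1/(-37/((2 - 1*3) + 39)) = 1/(-37/((2 - 3) + 39)) = 1/(-37/(-1 + 39)) = 1/(-37/38) = -38/37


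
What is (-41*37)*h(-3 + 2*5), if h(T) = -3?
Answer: 4551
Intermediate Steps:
(-41*37)*h(-3 + 2*5) = -41*37*(-3) = -1517*(-3) = 4551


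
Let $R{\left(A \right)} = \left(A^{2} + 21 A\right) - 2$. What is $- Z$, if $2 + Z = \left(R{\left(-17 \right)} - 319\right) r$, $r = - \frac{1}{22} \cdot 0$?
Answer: $2$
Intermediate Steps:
$R{\left(A \right)} = -2 + A^{2} + 21 A$
$r = 0$ ($r = \left(-1\right) \frac{1}{22} \cdot 0 = \left(- \frac{1}{22}\right) 0 = 0$)
$Z = -2$ ($Z = -2 + \left(\left(-2 + \left(-17\right)^{2} + 21 \left(-17\right)\right) - 319\right) 0 = -2 + \left(\left(-2 + 289 - 357\right) - 319\right) 0 = -2 + \left(-70 - 319\right) 0 = -2 - 0 = -2 + 0 = -2$)
$- Z = \left(-1\right) \left(-2\right) = 2$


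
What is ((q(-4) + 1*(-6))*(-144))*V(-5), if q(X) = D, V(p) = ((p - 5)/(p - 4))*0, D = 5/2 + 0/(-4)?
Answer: 0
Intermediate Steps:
D = 5/2 (D = 5*(½) + 0*(-¼) = 5/2 + 0 = 5/2 ≈ 2.5000)
V(p) = 0 (V(p) = ((-5 + p)/(-4 + p))*0 = 0)
q(X) = 5/2
((q(-4) + 1*(-6))*(-144))*V(-5) = ((5/2 + 1*(-6))*(-144))*0 = ((5/2 - 6)*(-144))*0 = -7/2*(-144)*0 = 504*0 = 0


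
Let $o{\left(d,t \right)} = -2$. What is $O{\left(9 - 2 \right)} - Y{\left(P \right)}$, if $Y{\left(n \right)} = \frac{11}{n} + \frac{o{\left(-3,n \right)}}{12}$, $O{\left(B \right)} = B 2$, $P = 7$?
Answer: $\frac{529}{42} \approx 12.595$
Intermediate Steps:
$O{\left(B \right)} = 2 B$
$Y{\left(n \right)} = - \frac{1}{6} + \frac{11}{n}$ ($Y{\left(n \right)} = \frac{11}{n} - \frac{2}{12} = \frac{11}{n} - \frac{1}{6} = - \frac{1}{6} + \frac{11}{n}$)
$O{\left(9 - 2 \right)} - Y{\left(P \right)} = 2 \left(9 - 2\right) - \frac{66 - 7}{6 \cdot 7} = 2 \left(9 - 2\right) - \frac{1}{6} \cdot \frac{1}{7} \left(66 - 7\right) = 2 \cdot 7 - \frac{1}{6} \cdot \frac{1}{7} \cdot 59 = 14 - \frac{59}{42} = \frac{529}{42}$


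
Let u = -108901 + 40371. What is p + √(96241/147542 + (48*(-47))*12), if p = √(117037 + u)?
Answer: √48507 + I*√589306470245386/147542 ≈ 220.24 + 164.53*I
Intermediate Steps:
u = -68530
p = √48507 (p = √(117037 - 68530) = √48507 ≈ 220.24)
p + √(96241/147542 + (48*(-47))*12) = √48507 + √(96241/147542 + (48*(-47))*12) = √48507 + √(96241*(1/147542) - 2256*12) = √48507 + √(96241/147542 - 27072) = √48507 + √(-3994160783/147542) = √48507 + I*√589306470245386/147542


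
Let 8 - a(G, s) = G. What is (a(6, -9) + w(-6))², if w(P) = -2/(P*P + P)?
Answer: 841/225 ≈ 3.7378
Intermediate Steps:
w(P) = -2/(P + P²) (w(P) = -2/(P² + P) = -2/(P + P²))
a(G, s) = 8 - G
(a(6, -9) + w(-6))² = ((8 - 1*6) - 2/(-6*(1 - 6)))² = ((8 - 6) - 2*(-⅙)/(-5))² = (2 - 2*(-⅙)*(-⅕))² = (2 - 1/15)² = (29/15)² = 841/225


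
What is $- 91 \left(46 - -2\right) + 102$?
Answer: $-4266$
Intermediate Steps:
$- 91 \left(46 - -2\right) + 102 = - 91 \left(46 + \left(-6 + 8\right)\right) + 102 = - 91 \left(46 + 2\right) + 102 = \left(-91\right) 48 + 102 = -4368 + 102 = -4266$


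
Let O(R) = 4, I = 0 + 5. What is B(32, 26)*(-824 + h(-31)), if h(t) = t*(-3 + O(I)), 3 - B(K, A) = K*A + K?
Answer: 736155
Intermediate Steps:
I = 5
B(K, A) = 3 - K - A*K (B(K, A) = 3 - (K*A + K) = 3 - (A*K + K) = 3 - (K + A*K) = 3 + (-K - A*K) = 3 - K - A*K)
h(t) = t (h(t) = t*(-3 + 4) = t*1 = t)
B(32, 26)*(-824 + h(-31)) = (3 - 1*32 - 1*26*32)*(-824 - 31) = (3 - 32 - 832)*(-855) = -861*(-855) = 736155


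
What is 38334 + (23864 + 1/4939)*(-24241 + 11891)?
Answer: -1455434736324/4939 ≈ -2.9468e+8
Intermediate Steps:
38334 + (23864 + 1/4939)*(-24241 + 11891) = 38334 + (23864 + 1/4939)*(-12350) = 38334 + (117864297/4939)*(-12350) = 38334 - 1455624067950/4939 = -1455434736324/4939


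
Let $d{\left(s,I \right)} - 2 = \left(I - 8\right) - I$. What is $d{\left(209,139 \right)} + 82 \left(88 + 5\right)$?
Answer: $7620$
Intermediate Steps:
$d{\left(s,I \right)} = -6$ ($d{\left(s,I \right)} = 2 + \left(\left(I - 8\right) - I\right) = 2 + \left(\left(-8 + I\right) - I\right) = 2 - 8 = -6$)
$d{\left(209,139 \right)} + 82 \left(88 + 5\right) = -6 + 82 \left(88 + 5\right) = -6 + 82 \cdot 93 = -6 + 7626 = 7620$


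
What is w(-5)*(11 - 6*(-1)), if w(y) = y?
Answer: -85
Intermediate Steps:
w(-5)*(11 - 6*(-1)) = -5*(11 - 6*(-1)) = -5*(11 + 6) = -5*17 = -85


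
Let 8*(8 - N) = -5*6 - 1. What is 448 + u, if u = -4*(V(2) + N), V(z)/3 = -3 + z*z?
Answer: 777/2 ≈ 388.50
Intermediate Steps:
N = 95/8 (N = 8 - (-5*6 - 1)/8 = 8 - (-30 - 1)/8 = 8 - ⅛*(-31) = 8 + 31/8 = 95/8 ≈ 11.875)
V(z) = -9 + 3*z² (V(z) = 3*(-3 + z*z) = 3*(-3 + z²) = -9 + 3*z²)
u = -119/2 (u = -4*((-9 + 3*2²) + 95/8) = -4*((-9 + 3*4) + 95/8) = -4*((-9 + 12) + 95/8) = -4*(3 + 95/8) = -4*119/8 = -119/2 ≈ -59.500)
448 + u = 448 - 119/2 = 777/2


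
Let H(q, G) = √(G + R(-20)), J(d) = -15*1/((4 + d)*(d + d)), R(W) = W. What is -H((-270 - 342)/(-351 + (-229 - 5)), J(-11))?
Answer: -I*√476630/154 ≈ -4.483*I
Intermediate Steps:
J(d) = -15/(2*d*(4 + d)) (J(d) = -15*1/(2*d*(4 + d)) = -15/(2*d*(4 + d)))
H(q, G) = √(-20 + G) (H(q, G) = √(G - 20) = √(-20 + G))
-H((-270 - 342)/(-351 + (-229 - 5)), J(-11)) = -√(-20 - 15/2/(-11*(4 - 11))) = -√(-20 - 15/2*(-1/11)/(-7)) = -√(-20 - 15/2*(-1/11)*(-⅐)) = -√(-20 - 15/154) = -√(-3095/154) = -I*√476630/154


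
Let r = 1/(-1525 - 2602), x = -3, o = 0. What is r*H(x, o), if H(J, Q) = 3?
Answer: -3/4127 ≈ -0.00072692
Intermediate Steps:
r = -1/4127 (r = 1/(-4127) = -1/4127 ≈ -0.00024231)
r*H(x, o) = -1/4127*3 = -3/4127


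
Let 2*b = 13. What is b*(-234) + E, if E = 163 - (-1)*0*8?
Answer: -1358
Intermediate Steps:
b = 13/2 (b = (½)*13 = 13/2 ≈ 6.5000)
E = 163 (E = 163 - (-1)*0 = 163 - 1*0 = 163 + 0 = 163)
b*(-234) + E = (13/2)*(-234) + 163 = -1521 + 163 = -1358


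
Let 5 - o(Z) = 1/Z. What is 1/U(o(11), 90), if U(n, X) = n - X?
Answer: -11/936 ≈ -0.011752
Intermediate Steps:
o(Z) = 5 - 1/Z
1/U(o(11), 90) = 1/((5 - 1/11) - 1*90) = 1/((5 - 1*1/11) - 90) = 1/((5 - 1/11) - 90) = 1/(54/11 - 90) = 1/(-936/11) = -11/936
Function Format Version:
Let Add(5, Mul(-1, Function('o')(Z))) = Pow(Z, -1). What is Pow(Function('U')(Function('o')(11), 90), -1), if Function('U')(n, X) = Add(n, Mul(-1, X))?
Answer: Rational(-11, 936) ≈ -0.011752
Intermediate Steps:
Function('o')(Z) = Add(5, Mul(-1, Pow(Z, -1)))
Pow(Function('U')(Function('o')(11), 90), -1) = Pow(Add(Add(5, Mul(-1, Pow(11, -1))), Mul(-1, 90)), -1) = Pow(Add(Add(5, Mul(-1, Rational(1, 11))), -90), -1) = Pow(Add(Add(5, Rational(-1, 11)), -90), -1) = Pow(Add(Rational(54, 11), -90), -1) = Pow(Rational(-936, 11), -1) = Rational(-11, 936)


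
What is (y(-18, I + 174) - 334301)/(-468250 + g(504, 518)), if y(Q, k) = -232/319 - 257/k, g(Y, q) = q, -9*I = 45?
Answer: 310734869/434756894 ≈ 0.71473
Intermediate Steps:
I = -5 (I = -⅑*45 = -5)
y(Q, k) = -8/11 - 257/k (y(Q, k) = -232*1/319 - 257/k = -8/11 - 257/k)
(y(-18, I + 174) - 334301)/(-468250 + g(504, 518)) = ((-8/11 - 257/(-5 + 174)) - 334301)/(-468250 + 518) = ((-8/11 - 257/169) - 334301)/(-467732) = ((-8/11 - 257*1/169) - 334301)*(-1/467732) = ((-8/11 - 257/169) - 334301)*(-1/467732) = (-4179/1859 - 334301)*(-1/467732) = -621469738/1859*(-1/467732) = 310734869/434756894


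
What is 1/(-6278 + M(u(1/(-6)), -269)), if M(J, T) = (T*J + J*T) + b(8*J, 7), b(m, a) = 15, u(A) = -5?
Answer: -1/3573 ≈ -0.00027988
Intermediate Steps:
M(J, T) = 15 + 2*J*T (M(J, T) = (T*J + J*T) + 15 = (J*T + J*T) + 15 = 2*J*T + 15 = 15 + 2*J*T)
1/(-6278 + M(u(1/(-6)), -269)) = 1/(-6278 + (15 + 2*(-5)*(-269))) = 1/(-6278 + (15 + 2690)) = 1/(-6278 + 2705) = 1/(-3573) = -1/3573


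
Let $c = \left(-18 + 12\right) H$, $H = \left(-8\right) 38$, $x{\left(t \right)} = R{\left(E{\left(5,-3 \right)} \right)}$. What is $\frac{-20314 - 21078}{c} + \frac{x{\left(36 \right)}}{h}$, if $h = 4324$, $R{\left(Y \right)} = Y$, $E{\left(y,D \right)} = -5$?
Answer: $- \frac{5593379}{246468} \approx -22.694$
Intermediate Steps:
$x{\left(t \right)} = -5$
$H = -304$
$c = 1824$ ($c = \left(-18 + 12\right) \left(-304\right) = \left(-6\right) \left(-304\right) = 1824$)
$\frac{-20314 - 21078}{c} + \frac{x{\left(36 \right)}}{h} = \frac{-20314 - 21078}{1824} - \frac{5}{4324} = \left(-41392\right) \frac{1}{1824} - \frac{5}{4324} = - \frac{2587}{114} - \frac{5}{4324} = - \frac{5593379}{246468}$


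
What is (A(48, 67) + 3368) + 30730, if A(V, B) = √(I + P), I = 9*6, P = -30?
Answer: 34098 + 2*√6 ≈ 34103.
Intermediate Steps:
I = 54
A(V, B) = 2*√6 (A(V, B) = √(54 - 30) = √24 = 2*√6)
(A(48, 67) + 3368) + 30730 = (2*√6 + 3368) + 30730 = (3368 + 2*√6) + 30730 = 34098 + 2*√6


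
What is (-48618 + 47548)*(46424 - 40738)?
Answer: -6084020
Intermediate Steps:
(-48618 + 47548)*(46424 - 40738) = -1070*5686 = -6084020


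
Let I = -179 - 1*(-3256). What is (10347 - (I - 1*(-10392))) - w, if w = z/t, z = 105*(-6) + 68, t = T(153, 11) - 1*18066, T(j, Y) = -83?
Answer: -56661740/18149 ≈ -3122.0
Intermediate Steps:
I = 3077 (I = -179 + 3256 = 3077)
t = -18149 (t = -83 - 1*18066 = -83 - 18066 = -18149)
z = -562 (z = -630 + 68 = -562)
w = 562/18149 (w = -562/(-18149) = -562*(-1/18149) = 562/18149 ≈ 0.030966)
(10347 - (I - 1*(-10392))) - w = (10347 - (3077 - 1*(-10392))) - 1*562/18149 = (10347 - (3077 + 10392)) - 562/18149 = (10347 - 1*13469) - 562/18149 = (10347 - 13469) - 562/18149 = -3122 - 562/18149 = -56661740/18149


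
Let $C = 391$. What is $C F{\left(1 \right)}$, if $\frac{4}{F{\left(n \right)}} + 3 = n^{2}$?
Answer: $-782$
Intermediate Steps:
$F{\left(n \right)} = \frac{4}{-3 + n^{2}}$
$C F{\left(1 \right)} = 391 \frac{4}{-3 + 1^{2}} = 391 \frac{4}{-3 + 1} = 391 \frac{4}{-2} = 391 \cdot 4 \left(- \frac{1}{2}\right) = 391 \left(-2\right) = -782$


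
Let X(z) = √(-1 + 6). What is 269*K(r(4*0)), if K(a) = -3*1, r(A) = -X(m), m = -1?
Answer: -807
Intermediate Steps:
X(z) = √5
r(A) = -√5
K(a) = -3
269*K(r(4*0)) = 269*(-3) = -807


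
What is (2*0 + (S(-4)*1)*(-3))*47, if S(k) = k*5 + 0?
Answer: 2820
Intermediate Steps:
S(k) = 5*k (S(k) = 5*k + 0 = 5*k)
(2*0 + (S(-4)*1)*(-3))*47 = (2*0 + ((5*(-4))*1)*(-3))*47 = (0 - 20*1*(-3))*47 = (0 - 20*(-3))*47 = (0 + 60)*47 = 60*47 = 2820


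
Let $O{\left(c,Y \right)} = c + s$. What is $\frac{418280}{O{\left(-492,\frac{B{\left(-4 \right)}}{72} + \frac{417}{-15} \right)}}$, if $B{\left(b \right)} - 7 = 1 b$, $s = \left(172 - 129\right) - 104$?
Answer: $- \frac{418280}{553} \approx -756.38$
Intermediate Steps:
$s = -61$ ($s = 43 - 104 = -61$)
$B{\left(b \right)} = 7 + b$ ($B{\left(b \right)} = 7 + 1 b = 7 + b$)
$O{\left(c,Y \right)} = -61 + c$ ($O{\left(c,Y \right)} = c - 61 = -61 + c$)
$\frac{418280}{O{\left(-492,\frac{B{\left(-4 \right)}}{72} + \frac{417}{-15} \right)}} = \frac{418280}{-61 - 492} = \frac{418280}{-553} = 418280 \left(- \frac{1}{553}\right) = - \frac{418280}{553}$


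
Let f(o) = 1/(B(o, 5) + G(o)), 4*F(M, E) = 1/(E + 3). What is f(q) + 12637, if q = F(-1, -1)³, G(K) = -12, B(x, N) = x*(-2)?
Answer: 38833245/3073 ≈ 12637.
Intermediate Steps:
B(x, N) = -2*x
F(M, E) = 1/(4*(3 + E)) (F(M, E) = 1/(4*(E + 3)) = 1/(4*(3 + E)))
q = 1/512 (q = (1/(4*(3 - 1)))³ = ((¼)/2)³ = ((¼)*(½))³ = (⅛)³ = 1/512 ≈ 0.0019531)
f(o) = 1/(-12 - 2*o) (f(o) = 1/(-2*o - 12) = 1/(-12 - 2*o))
f(q) + 12637 = -1/(12 + 2*(1/512)) + 12637 = -1/(12 + 1/256) + 12637 = -1/3073/256 + 12637 = -1*256/3073 + 12637 = -256/3073 + 12637 = 38833245/3073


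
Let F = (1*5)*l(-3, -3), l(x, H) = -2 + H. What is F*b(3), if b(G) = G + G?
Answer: -150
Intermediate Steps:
b(G) = 2*G
F = -25 (F = (1*5)*(-2 - 3) = 5*(-5) = -25)
F*b(3) = -50*3 = -25*6 = -150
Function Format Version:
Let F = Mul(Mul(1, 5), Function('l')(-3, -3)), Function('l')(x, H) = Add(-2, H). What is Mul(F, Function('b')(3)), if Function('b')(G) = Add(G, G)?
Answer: -150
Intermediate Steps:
Function('b')(G) = Mul(2, G)
F = -25 (F = Mul(Mul(1, 5), Add(-2, -3)) = Mul(5, -5) = -25)
Mul(F, Function('b')(3)) = Mul(-25, Mul(2, 3)) = Mul(-25, 6) = -150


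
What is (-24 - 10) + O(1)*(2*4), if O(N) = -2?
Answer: -50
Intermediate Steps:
(-24 - 10) + O(1)*(2*4) = (-24 - 10) - 4*4 = -34 - 2*8 = -34 - 16 = -50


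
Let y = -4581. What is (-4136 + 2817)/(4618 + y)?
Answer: -1319/37 ≈ -35.649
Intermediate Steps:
(-4136 + 2817)/(4618 + y) = (-4136 + 2817)/(4618 - 4581) = -1319/37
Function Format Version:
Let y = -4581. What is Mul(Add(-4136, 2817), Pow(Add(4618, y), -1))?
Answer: Rational(-1319, 37) ≈ -35.649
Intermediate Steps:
Mul(Add(-4136, 2817), Pow(Add(4618, y), -1)) = Mul(Add(-4136, 2817), Pow(Add(4618, -4581), -1)) = Mul(-1319, Pow(37, -1)) = Mul(-1319, Rational(1, 37)) = Rational(-1319, 37)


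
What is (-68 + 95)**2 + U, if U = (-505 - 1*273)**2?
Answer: 606013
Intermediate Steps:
U = 605284 (U = (-505 - 273)**2 = (-778)**2 = 605284)
(-68 + 95)**2 + U = (-68 + 95)**2 + 605284 = 27**2 + 605284 = 729 + 605284 = 606013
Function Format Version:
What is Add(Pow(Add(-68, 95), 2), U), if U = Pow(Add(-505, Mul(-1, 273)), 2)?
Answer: 606013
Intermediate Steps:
U = 605284 (U = Pow(Add(-505, -273), 2) = Pow(-778, 2) = 605284)
Add(Pow(Add(-68, 95), 2), U) = Add(Pow(Add(-68, 95), 2), 605284) = Add(Pow(27, 2), 605284) = Add(729, 605284) = 606013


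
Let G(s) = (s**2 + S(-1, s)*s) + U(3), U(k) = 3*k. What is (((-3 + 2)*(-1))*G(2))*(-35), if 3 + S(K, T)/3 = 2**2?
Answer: -665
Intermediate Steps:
S(K, T) = 3 (S(K, T) = -9 + 3*2**2 = -9 + 3*4 = -9 + 12 = 3)
G(s) = 9 + s**2 + 3*s (G(s) = (s**2 + 3*s) + 3*3 = (s**2 + 3*s) + 9 = 9 + s**2 + 3*s)
(((-3 + 2)*(-1))*G(2))*(-35) = (((-3 + 2)*(-1))*(9 + 2**2 + 3*2))*(-35) = ((-1*(-1))*(9 + 4 + 6))*(-35) = (1*19)*(-35) = 19*(-35) = -665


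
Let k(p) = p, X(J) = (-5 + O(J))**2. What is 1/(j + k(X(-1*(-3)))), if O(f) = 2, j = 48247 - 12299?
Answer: 1/35957 ≈ 2.7811e-5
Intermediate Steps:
j = 35948
X(J) = 9 (X(J) = (-5 + 2)**2 = (-3)**2 = 9)
1/(j + k(X(-1*(-3)))) = 1/(35948 + 9) = 1/35957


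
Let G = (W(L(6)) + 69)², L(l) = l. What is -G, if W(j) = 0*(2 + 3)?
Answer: -4761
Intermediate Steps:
W(j) = 0 (W(j) = 0*5 = 0)
G = 4761 (G = (0 + 69)² = 69² = 4761)
-G = -1*4761 = -4761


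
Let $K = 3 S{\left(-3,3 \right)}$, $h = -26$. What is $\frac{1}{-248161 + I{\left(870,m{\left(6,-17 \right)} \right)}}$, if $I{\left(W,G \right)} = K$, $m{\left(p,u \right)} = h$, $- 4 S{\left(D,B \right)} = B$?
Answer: $- \frac{4}{992653} \approx -4.0296 \cdot 10^{-6}$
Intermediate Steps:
$S{\left(D,B \right)} = - \frac{B}{4}$
$m{\left(p,u \right)} = -26$
$K = - \frac{9}{4}$ ($K = 3 \left(\left(- \frac{1}{4}\right) 3\right) = 3 \left(- \frac{3}{4}\right) = - \frac{9}{4} \approx -2.25$)
$I{\left(W,G \right)} = - \frac{9}{4}$
$\frac{1}{-248161 + I{\left(870,m{\left(6,-17 \right)} \right)}} = \frac{1}{-248161 - \frac{9}{4}} = \frac{1}{- \frac{992653}{4}} = - \frac{4}{992653}$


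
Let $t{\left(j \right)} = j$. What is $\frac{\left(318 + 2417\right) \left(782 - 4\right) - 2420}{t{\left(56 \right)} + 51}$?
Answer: $\frac{2125410}{107} \approx 19864.0$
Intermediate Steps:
$\frac{\left(318 + 2417\right) \left(782 - 4\right) - 2420}{t{\left(56 \right)} + 51} = \frac{\left(318 + 2417\right) \left(782 - 4\right) - 2420}{56 + 51} = \frac{2735 \cdot 778 - 2420}{107} = \left(2127830 - 2420\right) \frac{1}{107} = 2125410 \cdot \frac{1}{107} = \frac{2125410}{107}$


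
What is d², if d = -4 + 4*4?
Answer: 144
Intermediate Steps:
d = 12 (d = -4 + 16 = 12)
d² = 12² = 144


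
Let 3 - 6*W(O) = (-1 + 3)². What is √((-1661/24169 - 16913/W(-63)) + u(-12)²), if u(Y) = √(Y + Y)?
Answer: √59263356330985/24169 ≈ 318.52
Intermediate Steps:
u(Y) = √2*√Y (u(Y) = √(2*Y) = √2*√Y)
W(O) = -⅙ (W(O) = ½ - (-1 + 3)²/6 = ½ - ⅙*2² = ½ - ⅙*4 = ½ - ⅔ = -⅙)
√((-1661/24169 - 16913/W(-63)) + u(-12)²) = √((-1661/24169 - 16913/(-⅙)) + (√2*√(-12))²) = √((-1661*1/24169 - 16913*(-6)) + (√2*(2*I*√3))²) = √((-1661/24169 + 101478) + (2*I*√6)²) = √(2452620121/24169 - 24) = √(2452040065/24169) = √59263356330985/24169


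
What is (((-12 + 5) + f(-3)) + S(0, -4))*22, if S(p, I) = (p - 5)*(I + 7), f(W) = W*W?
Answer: -286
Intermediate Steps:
f(W) = W²
S(p, I) = (-5 + p)*(7 + I)
(((-12 + 5) + f(-3)) + S(0, -4))*22 = (((-12 + 5) + (-3)²) + (-35 - 5*(-4) + 7*0 - 4*0))*22 = ((-7 + 9) + (-35 + 20 + 0 + 0))*22 = (2 - 15)*22 = -13*22 = -286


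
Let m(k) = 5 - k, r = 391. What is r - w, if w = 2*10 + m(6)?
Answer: 372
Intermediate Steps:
w = 19 (w = 2*10 + (5 - 1*6) = 20 + (5 - 6) = 20 - 1 = 19)
r - w = 391 - 1*19 = 391 - 19 = 372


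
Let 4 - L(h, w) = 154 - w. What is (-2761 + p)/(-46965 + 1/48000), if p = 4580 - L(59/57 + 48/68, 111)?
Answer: -89184000/2254319999 ≈ -0.039561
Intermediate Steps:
L(h, w) = -150 + w (L(h, w) = 4 - (154 - w) = 4 + (-154 + w) = -150 + w)
p = 4619 (p = 4580 - (-150 + 111) = 4580 - 1*(-39) = 4580 + 39 = 4619)
(-2761 + p)/(-46965 + 1/48000) = (-2761 + 4619)/(-46965 + 1/48000) = 1858/(-46965 + 1/48000) = 1858/(-2254319999/48000) = 1858*(-48000/2254319999) = -89184000/2254319999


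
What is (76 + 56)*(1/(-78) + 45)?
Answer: 77198/13 ≈ 5938.3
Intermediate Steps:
(76 + 56)*(1/(-78) + 45) = 132*(-1/78 + 45) = 132*(3509/78) = 77198/13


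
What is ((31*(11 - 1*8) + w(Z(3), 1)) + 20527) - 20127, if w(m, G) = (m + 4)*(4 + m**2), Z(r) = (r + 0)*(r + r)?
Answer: 7709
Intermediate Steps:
Z(r) = 2*r**2 (Z(r) = r*(2*r) = 2*r**2)
w(m, G) = (4 + m)*(4 + m**2)
((31*(11 - 1*8) + w(Z(3), 1)) + 20527) - 20127 = ((31*(11 - 1*8) + (16 + (2*3**2)**3 + 4*(2*3**2) + 4*(2*3**2)**2)) + 20527) - 20127 = ((31*(11 - 8) + (16 + (2*9)**3 + 4*(2*9) + 4*(2*9)**2)) + 20527) - 20127 = ((31*3 + (16 + 18**3 + 4*18 + 4*18**2)) + 20527) - 20127 = ((93 + (16 + 5832 + 72 + 4*324)) + 20527) - 20127 = ((93 + (16 + 5832 + 72 + 1296)) + 20527) - 20127 = ((93 + 7216) + 20527) - 20127 = (7309 + 20527) - 20127 = 27836 - 20127 = 7709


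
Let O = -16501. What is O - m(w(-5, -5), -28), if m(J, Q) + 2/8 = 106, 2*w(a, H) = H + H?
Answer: -66427/4 ≈ -16607.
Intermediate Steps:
w(a, H) = H (w(a, H) = (H + H)/2 = (2*H)/2 = H)
m(J, Q) = 423/4 (m(J, Q) = -¼ + 106 = 423/4)
O - m(w(-5, -5), -28) = -16501 - 1*423/4 = -16501 - 423/4 = -66427/4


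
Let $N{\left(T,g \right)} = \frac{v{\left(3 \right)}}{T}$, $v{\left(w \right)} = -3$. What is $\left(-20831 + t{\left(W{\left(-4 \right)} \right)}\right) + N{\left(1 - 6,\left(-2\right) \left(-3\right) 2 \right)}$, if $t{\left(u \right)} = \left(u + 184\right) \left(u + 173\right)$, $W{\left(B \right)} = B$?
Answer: $\frac{47948}{5} \approx 9589.6$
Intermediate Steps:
$t{\left(u \right)} = \left(173 + u\right) \left(184 + u\right)$ ($t{\left(u \right)} = \left(184 + u\right) \left(173 + u\right) = \left(173 + u\right) \left(184 + u\right)$)
$N{\left(T,g \right)} = - \frac{3}{T}$
$\left(-20831 + t{\left(W{\left(-4 \right)} \right)}\right) + N{\left(1 - 6,\left(-2\right) \left(-3\right) 2 \right)} = \left(-20831 + \left(31832 + \left(-4\right)^{2} + 357 \left(-4\right)\right)\right) - \frac{3}{1 - 6} = \left(-20831 + \left(31832 + 16 - 1428\right)\right) - \frac{3}{1 - 6} = \left(-20831 + 30420\right) - \frac{3}{-5} = 9589 - - \frac{3}{5} = 9589 + \frac{3}{5} = \frac{47948}{5}$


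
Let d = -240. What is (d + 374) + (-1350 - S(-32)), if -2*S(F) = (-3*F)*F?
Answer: -2752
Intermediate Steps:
S(F) = 3*F²/2 (S(F) = -(-3*F)*F/2 = -(-3)*F²/2 = 3*F²/2)
(d + 374) + (-1350 - S(-32)) = (-240 + 374) + (-1350 - 3*(-32)²/2) = 134 + (-1350 - 3*1024/2) = 134 + (-1350 - 1*1536) = 134 + (-1350 - 1536) = 134 - 2886 = -2752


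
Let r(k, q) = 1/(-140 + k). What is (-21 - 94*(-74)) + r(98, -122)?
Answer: 291269/42 ≈ 6935.0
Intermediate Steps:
(-21 - 94*(-74)) + r(98, -122) = (-21 - 94*(-74)) + 1/(-140 + 98) = (-21 + 6956) + 1/(-42) = 6935 - 1/42 = 291269/42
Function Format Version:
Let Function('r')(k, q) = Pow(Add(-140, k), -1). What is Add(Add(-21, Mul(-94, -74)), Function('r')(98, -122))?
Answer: Rational(291269, 42) ≈ 6935.0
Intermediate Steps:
Add(Add(-21, Mul(-94, -74)), Function('r')(98, -122)) = Add(Add(-21, Mul(-94, -74)), Pow(Add(-140, 98), -1)) = Add(Add(-21, 6956), Pow(-42, -1)) = Add(6935, Rational(-1, 42)) = Rational(291269, 42)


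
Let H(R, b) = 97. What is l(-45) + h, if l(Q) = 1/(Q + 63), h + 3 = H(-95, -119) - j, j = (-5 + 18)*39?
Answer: -7433/18 ≈ -412.94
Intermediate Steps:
j = 507 (j = 13*39 = 507)
h = -413 (h = -3 + (97 - 1*507) = -3 + (97 - 507) = -3 - 410 = -413)
l(Q) = 1/(63 + Q)
l(-45) + h = 1/(63 - 45) - 413 = 1/18 - 413 = -7433/18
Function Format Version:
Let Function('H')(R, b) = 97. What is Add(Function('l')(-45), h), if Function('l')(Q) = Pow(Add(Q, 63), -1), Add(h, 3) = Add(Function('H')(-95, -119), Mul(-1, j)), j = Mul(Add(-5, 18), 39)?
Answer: Rational(-7433, 18) ≈ -412.94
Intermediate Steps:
j = 507 (j = Mul(13, 39) = 507)
h = -413 (h = Add(-3, Add(97, Mul(-1, 507))) = Add(-3, Add(97, -507)) = Add(-3, -410) = -413)
Function('l')(Q) = Pow(Add(63, Q), -1)
Add(Function('l')(-45), h) = Add(Pow(Add(63, -45), -1), -413) = Add(Pow(18, -1), -413) = Add(Rational(1, 18), -413) = Rational(-7433, 18)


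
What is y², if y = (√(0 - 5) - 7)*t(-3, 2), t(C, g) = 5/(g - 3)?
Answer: 1100 - 350*I*√5 ≈ 1100.0 - 782.62*I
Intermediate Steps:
t(C, g) = 5/(-3 + g)
y = 35 - 5*I*√5 (y = (√(0 - 5) - 7)*(5/(-3 + 2)) = (√(-5) - 7)*(5/(-1)) = (I*√5 - 7)*(5*(-1)) = (-7 + I*√5)*(-5) = 35 - 5*I*√5 ≈ 35.0 - 11.18*I)
y² = (35 - 5*I*√5)²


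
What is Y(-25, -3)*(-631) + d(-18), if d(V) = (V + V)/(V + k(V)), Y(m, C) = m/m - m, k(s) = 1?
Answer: -278866/17 ≈ -16404.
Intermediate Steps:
Y(m, C) = 1 - m
d(V) = 2*V/(1 + V) (d(V) = (V + V)/(V + 1) = (2*V)/(1 + V) = 2*V/(1 + V))
Y(-25, -3)*(-631) + d(-18) = (1 - 1*(-25))*(-631) + 2*(-18)/(1 - 18) = (1 + 25)*(-631) + 2*(-18)/(-17) = 26*(-631) + 2*(-18)*(-1/17) = -16406 + 36/17 = -278866/17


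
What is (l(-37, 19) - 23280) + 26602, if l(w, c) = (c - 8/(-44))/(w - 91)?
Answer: 4677165/1408 ≈ 3321.9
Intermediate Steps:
l(w, c) = (2/11 + c)/(-91 + w) (l(w, c) = (c - 8*(-1/44))/(-91 + w) = (c + 2/11)/(-91 + w) = (2/11 + c)/(-91 + w))
(l(-37, 19) - 23280) + 26602 = ((2/11 + 19)/(-91 - 37) - 23280) + 26602 = ((211/11)/(-128) - 23280) + 26602 = (-1/128*211/11 - 23280) + 26602 = (-211/1408 - 23280) + 26602 = -32778451/1408 + 26602 = 4677165/1408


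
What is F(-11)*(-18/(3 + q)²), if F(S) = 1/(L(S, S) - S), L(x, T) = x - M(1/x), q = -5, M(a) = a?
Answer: -99/2 ≈ -49.500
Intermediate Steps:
L(x, T) = x - 1/x
F(S) = -S (F(S) = 1/((S - 1/S) - S) = 1/(-1/S) = -S)
F(-11)*(-18/(3 + q)²) = (-1*(-11))*(-18/(3 - 5)²) = 11*(-18/((-2)²)) = 11*(-18/4) = 11*(-18*¼) = 11*(-9/2) = -99/2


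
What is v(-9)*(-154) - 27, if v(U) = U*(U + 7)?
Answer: -2799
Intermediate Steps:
v(U) = U*(7 + U)
v(-9)*(-154) - 27 = -9*(7 - 9)*(-154) - 27 = -9*(-2)*(-154) - 27 = 18*(-154) - 27 = -2772 - 27 = -2799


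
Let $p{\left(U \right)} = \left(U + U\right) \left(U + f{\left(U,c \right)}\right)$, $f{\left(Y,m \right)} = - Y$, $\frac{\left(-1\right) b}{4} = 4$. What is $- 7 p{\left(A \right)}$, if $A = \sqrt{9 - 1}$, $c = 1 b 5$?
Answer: $0$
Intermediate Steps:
$b = -16$ ($b = \left(-4\right) 4 = -16$)
$c = -80$ ($c = 1 \left(-16\right) 5 = \left(-16\right) 5 = -80$)
$A = 2 \sqrt{2}$ ($A = \sqrt{8} = 2 \sqrt{2} \approx 2.8284$)
$p{\left(U \right)} = 0$ ($p{\left(U \right)} = \left(U + U\right) \left(U - U\right) = 2 U 0 = 0$)
$- 7 p{\left(A \right)} = \left(-7\right) 0 = 0$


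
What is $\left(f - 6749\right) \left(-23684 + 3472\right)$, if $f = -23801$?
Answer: $617476600$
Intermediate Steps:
$\left(f - 6749\right) \left(-23684 + 3472\right) = \left(-23801 - 6749\right) \left(-23684 + 3472\right) = \left(-30550\right) \left(-20212\right) = 617476600$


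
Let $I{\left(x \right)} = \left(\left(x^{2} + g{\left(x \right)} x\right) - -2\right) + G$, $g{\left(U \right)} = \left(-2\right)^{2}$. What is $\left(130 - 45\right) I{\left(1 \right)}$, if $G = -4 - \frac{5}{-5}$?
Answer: $340$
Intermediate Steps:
$g{\left(U \right)} = 4$
$G = -3$ ($G = -4 - 5 \left(- \frac{1}{5}\right) = -4 - -1 = -4 + 1 = -3$)
$I{\left(x \right)} = -1 + x^{2} + 4 x$ ($I{\left(x \right)} = \left(\left(x^{2} + 4 x\right) - -2\right) - 3 = \left(\left(x^{2} + 4 x\right) + 2\right) - 3 = \left(2 + x^{2} + 4 x\right) - 3 = -1 + x^{2} + 4 x$)
$\left(130 - 45\right) I{\left(1 \right)} = \left(130 - 45\right) \left(-1 + 1^{2} + 4 \cdot 1\right) = 85 \left(-1 + 1 + 4\right) = 85 \cdot 4 = 340$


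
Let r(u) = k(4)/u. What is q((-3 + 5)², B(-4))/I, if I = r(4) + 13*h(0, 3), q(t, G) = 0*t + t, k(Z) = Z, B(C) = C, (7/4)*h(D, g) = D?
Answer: 4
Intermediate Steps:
h(D, g) = 4*D/7
r(u) = 4/u
q(t, G) = t (q(t, G) = 0 + t = t)
I = 1 (I = 4/4 + 13*((4/7)*0) = 4*(¼) + 13*0 = 1 + 0 = 1)
q((-3 + 5)², B(-4))/I = (-3 + 5)²/1 = 2²*1 = 4*1 = 4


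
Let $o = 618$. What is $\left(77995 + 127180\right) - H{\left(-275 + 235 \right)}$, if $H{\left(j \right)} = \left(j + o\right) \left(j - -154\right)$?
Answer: $139283$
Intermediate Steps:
$H{\left(j \right)} = \left(154 + j\right) \left(618 + j\right)$ ($H{\left(j \right)} = \left(j + 618\right) \left(j - -154\right) = \left(618 + j\right) \left(j + 154\right) = \left(618 + j\right) \left(154 + j\right) = \left(154 + j\right) \left(618 + j\right)$)
$\left(77995 + 127180\right) - H{\left(-275 + 235 \right)} = \left(77995 + 127180\right) - \left(95172 + \left(-275 + 235\right)^{2} + 772 \left(-275 + 235\right)\right) = 205175 - \left(95172 + \left(-40\right)^{2} + 772 \left(-40\right)\right) = 205175 - \left(95172 + 1600 - 30880\right) = 205175 - 65892 = 139283$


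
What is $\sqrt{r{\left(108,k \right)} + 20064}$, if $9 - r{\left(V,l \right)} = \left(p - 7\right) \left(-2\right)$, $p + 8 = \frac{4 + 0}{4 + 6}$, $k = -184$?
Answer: $\frac{\sqrt{501095}}{5} \approx 141.58$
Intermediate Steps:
$p = - \frac{38}{5}$ ($p = -8 + \frac{4 + 0}{4 + 6} = -8 + \frac{4}{10} = -8 + 4 \cdot \frac{1}{10} = -8 + \frac{2}{5} = - \frac{38}{5} \approx -7.6$)
$r{\left(V,l \right)} = - \frac{101}{5}$ ($r{\left(V,l \right)} = 9 - \left(- \frac{38}{5} - 7\right) \left(-2\right) = 9 - \left(- \frac{73}{5}\right) \left(-2\right) = 9 - \frac{146}{5} = - \frac{101}{5}$)
$\sqrt{r{\left(108,k \right)} + 20064} = \sqrt{- \frac{101}{5} + 20064} = \sqrt{\frac{100219}{5}} = \frac{\sqrt{501095}}{5}$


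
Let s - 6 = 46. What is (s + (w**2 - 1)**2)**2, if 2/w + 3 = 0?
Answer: 17952169/6561 ≈ 2736.2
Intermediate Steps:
w = -2/3 (w = 2/(-3 + 0) = 2/(-3) = 2*(-1/3) = -2/3 ≈ -0.66667)
s = 52 (s = 6 + 46 = 52)
(s + (w**2 - 1)**2)**2 = (52 + ((-2/3)**2 - 1)**2)**2 = (52 + (4/9 - 1)**2)**2 = (52 + (-5/9)**2)**2 = (52 + 25/81)**2 = (4237/81)**2 = 17952169/6561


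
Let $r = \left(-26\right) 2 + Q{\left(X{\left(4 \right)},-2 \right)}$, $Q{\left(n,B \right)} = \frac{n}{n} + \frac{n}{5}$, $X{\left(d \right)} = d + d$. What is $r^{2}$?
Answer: $\frac{61009}{25} \approx 2440.4$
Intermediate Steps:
$X{\left(d \right)} = 2 d$
$Q{\left(n,B \right)} = 1 + \frac{n}{5}$ ($Q{\left(n,B \right)} = 1 + n \frac{1}{5} = 1 + \frac{n}{5}$)
$r = - \frac{247}{5}$ ($r = \left(-26\right) 2 + \left(1 + \frac{2 \cdot 4}{5}\right) = -52 + \left(1 + \frac{1}{5} \cdot 8\right) = -52 + \left(1 + \frac{8}{5}\right) = -52 + \frac{13}{5} = - \frac{247}{5} \approx -49.4$)
$r^{2} = \left(- \frac{247}{5}\right)^{2} = \frac{61009}{25}$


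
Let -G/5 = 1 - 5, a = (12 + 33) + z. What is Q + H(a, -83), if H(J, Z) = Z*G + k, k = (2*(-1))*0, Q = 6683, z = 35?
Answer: 5023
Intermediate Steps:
a = 80 (a = (12 + 33) + 35 = 45 + 35 = 80)
k = 0 (k = -2*0 = 0)
G = 20 (G = -5*(1 - 5) = -5*(-4) = 20)
H(J, Z) = 20*Z (H(J, Z) = Z*20 + 0 = 20*Z + 0 = 20*Z)
Q + H(a, -83) = 6683 + 20*(-83) = 6683 - 1660 = 5023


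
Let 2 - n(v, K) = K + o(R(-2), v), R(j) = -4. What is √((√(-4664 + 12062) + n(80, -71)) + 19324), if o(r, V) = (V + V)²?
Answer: √(-6203 + 3*√822) ≈ 78.211*I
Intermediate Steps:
o(r, V) = 4*V² (o(r, V) = (2*V)² = 4*V²)
n(v, K) = 2 - K - 4*v² (n(v, K) = 2 - (K + 4*v²) = 2 + (-K - 4*v²) = 2 - K - 4*v²)
√((√(-4664 + 12062) + n(80, -71)) + 19324) = √((√(-4664 + 12062) + (2 - 1*(-71) - 4*80²)) + 19324) = √((√7398 + (2 + 71 - 4*6400)) + 19324) = √((3*√822 + (2 + 71 - 25600)) + 19324) = √((3*√822 - 25527) + 19324) = √((-25527 + 3*√822) + 19324) = √(-6203 + 3*√822)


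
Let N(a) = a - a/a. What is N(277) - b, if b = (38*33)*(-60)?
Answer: 75516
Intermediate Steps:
N(a) = -1 + a (N(a) = a - 1*1 = a - 1 = -1 + a)
b = -75240 (b = 1254*(-60) = -75240)
N(277) - b = (-1 + 277) - 1*(-75240) = 276 + 75240 = 75516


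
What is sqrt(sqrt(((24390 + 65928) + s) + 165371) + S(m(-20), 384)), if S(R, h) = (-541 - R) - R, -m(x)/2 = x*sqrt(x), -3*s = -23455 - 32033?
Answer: sqrt(-541 + 9*sqrt(3385) - 160*I*sqrt(5)) ≈ 13.054 - 13.703*I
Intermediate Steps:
s = 18496 (s = -(-23455 - 32033)/3 = -1/3*(-55488) = 18496)
m(x) = -2*x**(3/2) (m(x) = -2*x*sqrt(x) = -2*x**(3/2))
S(R, h) = -541 - 2*R
sqrt(sqrt(((24390 + 65928) + s) + 165371) + S(m(-20), 384)) = sqrt(sqrt(((24390 + 65928) + 18496) + 165371) + (-541 - (-4)*(-20)**(3/2))) = sqrt(sqrt((90318 + 18496) + 165371) + (-541 - (-4)*(-40*I*sqrt(5)))) = sqrt(sqrt(108814 + 165371) + (-541 - 160*I*sqrt(5))) = sqrt(sqrt(274185) + (-541 - 160*I*sqrt(5))) = sqrt(9*sqrt(3385) + (-541 - 160*I*sqrt(5))) = sqrt(-541 + 9*sqrt(3385) - 160*I*sqrt(5))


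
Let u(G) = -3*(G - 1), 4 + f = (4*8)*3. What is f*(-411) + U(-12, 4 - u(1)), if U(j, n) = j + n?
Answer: -37820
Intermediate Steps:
f = 92 (f = -4 + (4*8)*3 = -4 + 32*3 = -4 + 96 = 92)
u(G) = 3 - 3*G (u(G) = -3*(-1 + G) = 3 - 3*G)
f*(-411) + U(-12, 4 - u(1)) = 92*(-411) + (-12 + (4 - (3 - 3*1))) = -37812 + (-12 + (4 - (3 - 3))) = -37812 + (-12 + (4 - 1*0)) = -37812 + (-12 + (4 + 0)) = -37812 + (-12 + 4) = -37812 - 8 = -37820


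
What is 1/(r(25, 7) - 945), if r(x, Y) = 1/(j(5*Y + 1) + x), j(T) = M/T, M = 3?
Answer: -301/284433 ≈ -0.0010582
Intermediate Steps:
j(T) = 3/T
r(x, Y) = 1/(x + 3/(1 + 5*Y)) (r(x, Y) = 1/(3/(5*Y + 1) + x) = 1/(3/(1 + 5*Y) + x) = 1/(x + 3/(1 + 5*Y)))
1/(r(25, 7) - 945) = 1/((1 + 5*7)/(3 + 25*(1 + 5*7)) - 945) = 1/((1 + 35)/(3 + 25*(1 + 35)) - 945) = 1/(36/(3 + 25*36) - 945) = 1/(36/(3 + 900) - 945) = 1/(36/903 - 945) = 1/((1/903)*36 - 945) = 1/(12/301 - 945) = 1/(-284433/301) = -301/284433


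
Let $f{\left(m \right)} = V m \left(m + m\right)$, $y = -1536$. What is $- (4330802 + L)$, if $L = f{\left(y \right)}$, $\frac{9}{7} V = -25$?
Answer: $87419598$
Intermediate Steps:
$V = - \frac{175}{9}$ ($V = \frac{7}{9} \left(-25\right) = - \frac{175}{9} \approx -19.444$)
$f{\left(m \right)} = - \frac{350 m^{2}}{9}$ ($f{\left(m \right)} = - \frac{175 m \left(m + m\right)}{9} = - \frac{175 m 2 m}{9} = - \frac{175 \cdot 2 m^{2}}{9} = - \frac{350 m^{2}}{9}$)
$L = -91750400$ ($L = - \frac{350 \left(-1536\right)^{2}}{9} = \left(- \frac{350}{9}\right) 2359296 = -91750400$)
$- (4330802 + L) = - (4330802 - 91750400) = \left(-1\right) \left(-87419598\right) = 87419598$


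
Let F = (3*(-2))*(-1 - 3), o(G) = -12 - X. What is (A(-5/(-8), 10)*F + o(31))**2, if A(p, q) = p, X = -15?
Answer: 324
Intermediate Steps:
o(G) = 3 (o(G) = -12 - 1*(-15) = -12 + 15 = 3)
F = 24 (F = -6*(-4) = 24)
(A(-5/(-8), 10)*F + o(31))**2 = (-5/(-8)*24 + 3)**2 = (-5*(-1/8)*24 + 3)**2 = ((5/8)*24 + 3)**2 = (15 + 3)**2 = 18**2 = 324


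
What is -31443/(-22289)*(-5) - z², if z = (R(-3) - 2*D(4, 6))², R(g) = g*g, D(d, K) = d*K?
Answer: -51564443664/22289 ≈ -2.3134e+6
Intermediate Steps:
D(d, K) = K*d
R(g) = g²
z = 1521 (z = ((-3)² - 12*4)² = (9 - 2*24)² = (9 - 48)² = (-39)² = 1521)
-31443/(-22289)*(-5) - z² = -31443/(-22289)*(-5) - 1*1521² = -31443*(-1/22289)*(-5) - 1*2313441 = (31443/22289)*(-5) - 2313441 = -157215/22289 - 2313441 = -51564443664/22289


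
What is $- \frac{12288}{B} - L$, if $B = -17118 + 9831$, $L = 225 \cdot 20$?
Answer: $- \frac{10926404}{2429} \approx -4498.3$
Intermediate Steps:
$L = 4500$
$B = -7287$
$- \frac{12288}{B} - L = - \frac{12288}{-7287} - 4500 = \left(-12288\right) \left(- \frac{1}{7287}\right) - 4500 = \frac{4096}{2429} - 4500 = - \frac{10926404}{2429}$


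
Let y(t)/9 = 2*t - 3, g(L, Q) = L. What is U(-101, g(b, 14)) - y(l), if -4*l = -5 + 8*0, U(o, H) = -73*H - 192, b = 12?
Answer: -2127/2 ≈ -1063.5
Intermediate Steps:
U(o, H) = -192 - 73*H
l = 5/4 (l = -(-5 + 8*0)/4 = -(-5 + 0)/4 = -1/4*(-5) = 5/4 ≈ 1.2500)
y(t) = -27 + 18*t (y(t) = 9*(2*t - 3) = 9*(-3 + 2*t) = -27 + 18*t)
U(-101, g(b, 14)) - y(l) = (-192 - 73*12) - (-27 + 18*(5/4)) = (-192 - 876) - (-27 + 45/2) = -1068 - 1*(-9/2) = -1068 + 9/2 = -2127/2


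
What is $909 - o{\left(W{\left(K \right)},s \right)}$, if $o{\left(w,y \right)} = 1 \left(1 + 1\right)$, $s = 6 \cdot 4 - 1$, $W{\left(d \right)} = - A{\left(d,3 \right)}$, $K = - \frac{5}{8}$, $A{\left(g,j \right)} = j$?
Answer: $907$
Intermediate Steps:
$K = - \frac{5}{8}$ ($K = \left(-5\right) \frac{1}{8} = - \frac{5}{8} \approx -0.625$)
$W{\left(d \right)} = -3$ ($W{\left(d \right)} = \left(-1\right) 3 = -3$)
$s = 23$ ($s = 24 - 1 = 23$)
$o{\left(w,y \right)} = 2$ ($o{\left(w,y \right)} = 1 \cdot 2 = 2$)
$909 - o{\left(W{\left(K \right)},s \right)} = 909 - 2 = 907$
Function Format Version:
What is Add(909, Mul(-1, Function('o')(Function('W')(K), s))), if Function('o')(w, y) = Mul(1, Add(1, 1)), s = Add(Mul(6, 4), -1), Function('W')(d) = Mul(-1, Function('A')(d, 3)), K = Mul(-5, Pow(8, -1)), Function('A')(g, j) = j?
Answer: 907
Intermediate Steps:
K = Rational(-5, 8) (K = Mul(-5, Rational(1, 8)) = Rational(-5, 8) ≈ -0.62500)
Function('W')(d) = -3 (Function('W')(d) = Mul(-1, 3) = -3)
s = 23 (s = Add(24, -1) = 23)
Function('o')(w, y) = 2 (Function('o')(w, y) = Mul(1, 2) = 2)
Add(909, Mul(-1, Function('o')(Function('W')(K), s))) = Add(909, Mul(-1, 2)) = Add(909, -2) = 907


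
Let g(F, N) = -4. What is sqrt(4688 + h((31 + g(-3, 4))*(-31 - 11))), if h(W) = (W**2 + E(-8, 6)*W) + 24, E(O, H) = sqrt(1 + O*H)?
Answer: sqrt(1290668 - 1134*I*sqrt(47)) ≈ 1136.1 - 3.422*I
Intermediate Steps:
E(O, H) = sqrt(1 + H*O)
h(W) = 24 + W**2 + I*W*sqrt(47) (h(W) = (W**2 + sqrt(1 + 6*(-8))*W) + 24 = (W**2 + sqrt(1 - 48)*W) + 24 = (W**2 + sqrt(-47)*W) + 24 = (W**2 + (I*sqrt(47))*W) + 24 = (W**2 + I*W*sqrt(47)) + 24 = 24 + W**2 + I*W*sqrt(47))
sqrt(4688 + h((31 + g(-3, 4))*(-31 - 11))) = sqrt(4688 + (24 + ((31 - 4)*(-31 - 11))**2 + I*((31 - 4)*(-31 - 11))*sqrt(47))) = sqrt(4688 + (24 + (27*(-42))**2 + I*(27*(-42))*sqrt(47))) = sqrt(4688 + (24 + (-1134)**2 + I*(-1134)*sqrt(47))) = sqrt(4688 + (24 + 1285956 - 1134*I*sqrt(47))) = sqrt(4688 + (1285980 - 1134*I*sqrt(47))) = sqrt(1290668 - 1134*I*sqrt(47))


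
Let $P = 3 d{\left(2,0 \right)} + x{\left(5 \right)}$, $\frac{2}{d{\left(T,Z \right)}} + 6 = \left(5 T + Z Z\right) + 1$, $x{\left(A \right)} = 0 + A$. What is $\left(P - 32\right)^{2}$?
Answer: $\frac{16641}{25} \approx 665.64$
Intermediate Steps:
$x{\left(A \right)} = A$
$d{\left(T,Z \right)} = \frac{2}{-5 + Z^{2} + 5 T}$ ($d{\left(T,Z \right)} = \frac{2}{-6 + \left(\left(5 T + Z Z\right) + 1\right)} = \frac{2}{-6 + \left(\left(5 T + Z^{2}\right) + 1\right)} = \frac{2}{-6 + \left(\left(Z^{2} + 5 T\right) + 1\right)} = \frac{2}{-6 + \left(1 + Z^{2} + 5 T\right)} = \frac{2}{-5 + Z^{2} + 5 T}$)
$P = \frac{31}{5}$ ($P = 3 \frac{2}{-5 + 0^{2} + 5 \cdot 2} + 5 = 3 \frac{2}{-5 + 0 + 10} + 5 = 3 \cdot \frac{2}{5} + 5 = \frac{6}{5} + 5 = \frac{31}{5} \approx 6.2$)
$\left(P - 32\right)^{2} = \left(\frac{31}{5} - 32\right)^{2} = \left(- \frac{129}{5}\right)^{2} = \frac{16641}{25}$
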